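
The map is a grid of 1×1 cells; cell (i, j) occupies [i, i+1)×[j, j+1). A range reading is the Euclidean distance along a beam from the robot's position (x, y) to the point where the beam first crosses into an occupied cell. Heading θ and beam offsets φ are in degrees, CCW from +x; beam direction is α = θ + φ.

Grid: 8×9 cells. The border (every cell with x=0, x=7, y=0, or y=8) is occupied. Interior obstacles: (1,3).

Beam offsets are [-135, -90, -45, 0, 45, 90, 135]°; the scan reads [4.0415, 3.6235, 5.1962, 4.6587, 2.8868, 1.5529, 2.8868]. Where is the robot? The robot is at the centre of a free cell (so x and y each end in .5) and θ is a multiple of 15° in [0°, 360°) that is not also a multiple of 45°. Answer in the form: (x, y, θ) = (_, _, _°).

Enumerate (i+0.5, j+0.5, θ) over the 41 free cells and 16 admissible headings. For each, cast all 7 beams and compare to the given ranges.
  (2.5, 2.5, 120°): beam 1 = 4.6587 ≠ 4.0415 ✗
  (1.5, 2.5, 30°): beam 1 = 1.5529 ≠ 4.0415 ✗
  (6.5, 6.5, 345°): beam 1 = 5.1962 ≠ 4.0415 ✗
  …
  (3.5, 3.5, 105°): r_1=4.0415, r_2=3.6235, r_3=5.1962, r_4=4.6587, r_5=2.8868, r_6=1.5529, r_7=2.8868 — all match ✓
Only this pose fits every beam.

(x, y, θ) = (3.5, 3.5, 105°)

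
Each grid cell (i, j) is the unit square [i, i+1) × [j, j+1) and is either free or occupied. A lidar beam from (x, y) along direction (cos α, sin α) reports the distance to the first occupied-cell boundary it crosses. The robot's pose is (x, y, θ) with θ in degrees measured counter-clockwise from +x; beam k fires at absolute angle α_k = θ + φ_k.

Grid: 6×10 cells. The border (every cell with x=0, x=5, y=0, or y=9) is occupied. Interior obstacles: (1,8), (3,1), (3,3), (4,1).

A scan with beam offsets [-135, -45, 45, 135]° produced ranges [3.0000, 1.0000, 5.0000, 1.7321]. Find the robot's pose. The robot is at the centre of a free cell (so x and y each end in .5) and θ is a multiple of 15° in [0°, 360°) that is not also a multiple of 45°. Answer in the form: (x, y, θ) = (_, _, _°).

(x, y, θ) = (2.5, 4.5, 15°)

Enumerate (i+0.5, j+0.5, θ) over the 28 free cells and 16 admissible headings. For each, cast all 4 beams and compare to the given ranges.
  (3.5, 7.5, 165°): beam 1 = 1.7321 ≠ 3.0000 ✗
  (3.5, 8.5, 330°): beam 1 = 1.5529 ≠ 3.0000 ✗
  (1.5, 5.5, 330°): beam 1 = 0.5176 ≠ 3.0000 ✗
  …
  (2.5, 4.5, 15°): r_1=3.0000, r_2=1.0000, r_3=5.0000, r_4=1.7321 — all match ✓
Unique over the lattice → pose = (2.5, 4.5, 15°).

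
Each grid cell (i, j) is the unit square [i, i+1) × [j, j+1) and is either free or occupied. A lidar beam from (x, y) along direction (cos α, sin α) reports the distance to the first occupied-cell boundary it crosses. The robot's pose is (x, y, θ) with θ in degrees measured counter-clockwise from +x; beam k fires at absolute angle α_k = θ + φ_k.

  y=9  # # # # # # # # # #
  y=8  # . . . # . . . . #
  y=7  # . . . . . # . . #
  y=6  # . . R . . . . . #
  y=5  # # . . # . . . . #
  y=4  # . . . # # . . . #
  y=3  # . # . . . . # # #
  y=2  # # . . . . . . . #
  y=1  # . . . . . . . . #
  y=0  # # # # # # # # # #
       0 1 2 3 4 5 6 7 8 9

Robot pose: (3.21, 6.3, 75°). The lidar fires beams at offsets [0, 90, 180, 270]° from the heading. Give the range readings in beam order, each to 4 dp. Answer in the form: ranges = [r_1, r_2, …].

beam 1: φ=0°, α=75°
  cosα=0.2588 sinα=0.9659 | (3,6) | tMaxX 3.0523 tMaxY 0.7247 | tΔX 3.8637 tΔY 1.0353
    t=0.7247 [y] (3,7)
    t=1.7600 [y] (3,8)
    t=2.7952 [y] (3,9) — stop
  → r_1 = 2.7952
beam 2: φ=90°, α=165°
  cosα=-0.9659 sinα=0.2588 | (3,6) | tMaxX 0.2174 tMaxY 2.7046 | tΔX 1.0353 tΔY 3.8637
    t=0.2174 [x] (2,6)
    t=1.2527 [x] (1,6)
    t=2.2880 [x] (0,6) — stop
  → r_2 = 2.2880
beam 3: φ=180°, α=255°
  cosα=-0.2588 sinα=-0.9659 | (3,6) | tMaxX 0.8114 tMaxY 0.3106 | tΔX 3.8637 tΔY 1.0353
    t=0.3106 [y] (3,5)
    t=0.8114 [x] (2,5)
    t=1.3459 [y] (2,4)
    t=2.3811 [y] (2,3) — stop
  → r_3 = 2.3811
beam 4: φ=270°, α=345°
  cosα=0.9659 sinα=-0.2588 | (3,6) | tMaxX 0.8179 tMaxY 1.1591 | tΔX 1.0353 tΔY 3.8637
    t=0.8179 [x] (4,6)
    t=1.1591 [y] (4,5) — stop
  → r_4 = 1.1591

ranges = [2.7952, 2.2880, 2.3811, 1.1591]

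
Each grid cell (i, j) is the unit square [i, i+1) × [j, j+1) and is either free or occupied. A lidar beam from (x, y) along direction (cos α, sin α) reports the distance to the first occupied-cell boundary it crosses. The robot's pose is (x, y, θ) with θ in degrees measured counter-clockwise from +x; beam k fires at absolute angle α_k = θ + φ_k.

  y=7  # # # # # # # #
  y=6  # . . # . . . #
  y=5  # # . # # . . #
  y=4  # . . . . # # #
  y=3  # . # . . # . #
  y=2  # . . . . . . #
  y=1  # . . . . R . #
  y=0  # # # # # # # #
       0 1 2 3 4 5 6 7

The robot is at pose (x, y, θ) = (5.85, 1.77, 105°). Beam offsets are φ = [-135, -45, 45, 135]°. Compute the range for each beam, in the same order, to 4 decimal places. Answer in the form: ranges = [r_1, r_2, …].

beam 1: φ=-135°, α=330°
  d=(0.8660,-0.5000)  start (5,1)  tX=0.1732 tY=1.5400  stride 1/|dx|=1.1547 1/|dy|=2.0000
    cross x-line → (6,1), t=0.1732
    cross x-line → (7,1), t=1.3279 (wall)
  → r_1 = 1.3279
beam 2: φ=-45°, α=60°
  d=(0.5000,0.8660)  start (5,1)  tX=0.3000 tY=0.2656  stride 1/|dx|=2.0000 1/|dy|=1.1547
    cross y-line → (5,2), t=0.2656
    cross x-line → (6,2), t=0.3000
    cross y-line → (6,3), t=1.4203
    cross x-line → (7,3), t=2.3000 (wall)
  → r_2 = 2.3000
beam 3: φ=45°, α=150°
  d=(-0.8660,0.5000)  start (5,1)  tX=0.9815 tY=0.4600  stride 1/|dx|=1.1547 1/|dy|=2.0000
    cross y-line → (5,2), t=0.4600
    cross x-line → (4,2), t=0.9815
    cross x-line → (3,2), t=2.1362
    cross y-line → (3,3), t=2.4600
    cross x-line → (2,3), t=3.2909 (wall)
  → r_3 = 3.2909
beam 4: φ=135°, α=240°
  d=(-0.5000,-0.8660)  start (5,1)  tX=1.7000 tY=0.8891  stride 1/|dx|=2.0000 1/|dy|=1.1547
    cross y-line → (5,0), t=0.8891 (wall)
  → r_4 = 0.8891

ranges = [1.3279, 2.3000, 3.2909, 0.8891]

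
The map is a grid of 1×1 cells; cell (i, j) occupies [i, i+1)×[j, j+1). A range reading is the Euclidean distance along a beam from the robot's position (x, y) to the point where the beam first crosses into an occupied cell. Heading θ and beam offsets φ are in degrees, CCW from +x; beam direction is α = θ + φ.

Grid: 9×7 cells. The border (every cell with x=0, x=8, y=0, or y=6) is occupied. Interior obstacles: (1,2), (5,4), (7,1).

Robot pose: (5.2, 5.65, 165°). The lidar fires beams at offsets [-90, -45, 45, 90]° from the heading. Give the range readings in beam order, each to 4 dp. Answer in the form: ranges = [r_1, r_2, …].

ranges = [0.3623, 0.4041, 4.8497, 0.6729]

beam 1: φ=-90°, α=75°
  d=(0.2588,0.9659)  start (5,5)  tX=3.0910 tY=0.3623  stride 1/|dx|=3.8637 1/|dy|=1.0353
    cross y-line → (5,6), t=0.3623 (wall)
  → r_1 = 0.3623
beam 2: φ=-45°, α=120°
  d=(-0.5000,0.8660)  start (5,5)  tX=0.4000 tY=0.4041  stride 1/|dx|=2.0000 1/|dy|=1.1547
    cross x-line → (4,5), t=0.4000
    cross y-line → (4,6), t=0.4041 (wall)
  → r_2 = 0.4041
beam 3: φ=45°, α=210°
  d=(-0.8660,-0.5000)  start (5,5)  tX=0.2309 tY=1.3000  stride 1/|dx|=1.1547 1/|dy|=2.0000
    cross x-line → (4,5), t=0.2309
    cross y-line → (4,4), t=1.3000
    cross x-line → (3,4), t=1.3856
    cross x-line → (2,4), t=2.5403
    cross y-line → (2,3), t=3.3000
    cross x-line → (1,3), t=3.6950
    cross x-line → (0,3), t=4.8497 (wall)
  → r_3 = 4.8497
beam 4: φ=90°, α=255°
  d=(-0.2588,-0.9659)  start (5,5)  tX=0.7727 tY=0.6729  stride 1/|dx|=3.8637 1/|dy|=1.0353
    cross y-line → (5,4), t=0.6729 (wall)
  → r_4 = 0.6729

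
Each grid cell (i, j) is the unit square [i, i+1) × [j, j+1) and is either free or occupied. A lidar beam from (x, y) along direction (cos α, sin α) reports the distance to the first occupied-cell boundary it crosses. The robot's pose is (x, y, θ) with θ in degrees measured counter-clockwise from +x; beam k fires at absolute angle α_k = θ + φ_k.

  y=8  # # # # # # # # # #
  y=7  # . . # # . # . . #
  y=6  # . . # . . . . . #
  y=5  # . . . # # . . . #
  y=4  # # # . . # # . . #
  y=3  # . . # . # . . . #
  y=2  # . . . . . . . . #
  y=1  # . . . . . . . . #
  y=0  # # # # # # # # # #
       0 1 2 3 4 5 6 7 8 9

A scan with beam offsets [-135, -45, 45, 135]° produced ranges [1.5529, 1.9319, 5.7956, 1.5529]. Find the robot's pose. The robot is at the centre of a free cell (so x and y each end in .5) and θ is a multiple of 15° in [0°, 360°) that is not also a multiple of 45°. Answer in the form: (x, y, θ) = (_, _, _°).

Enumerate (i+0.5, j+0.5, θ) over the 44 free cells and 16 admissible headings. For each, cast all 4 beams and compare to the given ranges.
  (7.5, 3.5, 30°): beam 1 = 2.5882 ≠ 1.5529 ✗
  (7.5, 5.5, 345°): beam 1 = 1.0000 ≠ 1.5529 ✗
  (3.5, 2.5, 75°): beam 1 = 1.7321 ≠ 1.5529 ✗
  …
  (7.5, 2.5, 150°): r_1=1.5529, r_2=1.9319, r_3=5.7956, r_4=1.5529 — all match ✓
No second candidate reproduces the full scan.

(x, y, θ) = (7.5, 2.5, 150°)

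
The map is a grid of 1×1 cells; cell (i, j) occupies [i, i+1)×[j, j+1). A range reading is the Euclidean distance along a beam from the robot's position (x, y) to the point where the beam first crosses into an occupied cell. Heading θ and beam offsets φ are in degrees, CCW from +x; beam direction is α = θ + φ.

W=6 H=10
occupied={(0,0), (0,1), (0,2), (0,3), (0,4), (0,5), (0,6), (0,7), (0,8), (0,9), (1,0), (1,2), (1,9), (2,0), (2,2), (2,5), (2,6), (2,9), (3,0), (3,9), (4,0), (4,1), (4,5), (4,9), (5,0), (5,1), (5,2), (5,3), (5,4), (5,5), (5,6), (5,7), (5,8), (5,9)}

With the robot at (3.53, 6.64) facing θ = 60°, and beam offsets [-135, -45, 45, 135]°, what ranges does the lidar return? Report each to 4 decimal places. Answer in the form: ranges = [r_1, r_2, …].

ranges = [4.8037, 1.5219, 2.4433, 0.5487]

beam 1: φ=-135°, α=285°
  d=(0.2588,-0.9659)  start (3,6)  tX=1.8159 tY=0.6626  stride 1/|dx|=3.8637 1/|dy|=1.0353
    cross y-line → (3,5), t=0.6626
    cross y-line → (3,4), t=1.6979
    cross x-line → (4,4), t=1.8159
    cross y-line → (4,3), t=2.7331
    cross y-line → (4,2), t=3.7684
    cross y-line → (4,1), t=4.8037 (wall)
  → r_1 = 4.8037
beam 2: φ=-45°, α=15°
  d=(0.9659,0.2588)  start (3,6)  tX=0.4866 tY=1.3909  stride 1/|dx|=1.0353 1/|dy|=3.8637
    cross x-line → (4,6), t=0.4866
    cross y-line → (4,7), t=1.3909
    cross x-line → (5,7), t=1.5219 (wall)
  → r_2 = 1.5219
beam 3: φ=45°, α=105°
  d=(-0.2588,0.9659)  start (3,6)  tX=2.0478 tY=0.3727  stride 1/|dx|=3.8637 1/|dy|=1.0353
    cross y-line → (3,7), t=0.3727
    cross y-line → (3,8), t=1.4080
    cross x-line → (2,8), t=2.0478
    cross y-line → (2,9), t=2.4433 (wall)
  → r_3 = 2.4433
beam 4: φ=135°, α=195°
  d=(-0.9659,-0.2588)  start (3,6)  tX=0.5487 tY=2.4728  stride 1/|dx|=1.0353 1/|dy|=3.8637
    cross x-line → (2,6), t=0.5487 (wall)
  → r_4 = 0.5487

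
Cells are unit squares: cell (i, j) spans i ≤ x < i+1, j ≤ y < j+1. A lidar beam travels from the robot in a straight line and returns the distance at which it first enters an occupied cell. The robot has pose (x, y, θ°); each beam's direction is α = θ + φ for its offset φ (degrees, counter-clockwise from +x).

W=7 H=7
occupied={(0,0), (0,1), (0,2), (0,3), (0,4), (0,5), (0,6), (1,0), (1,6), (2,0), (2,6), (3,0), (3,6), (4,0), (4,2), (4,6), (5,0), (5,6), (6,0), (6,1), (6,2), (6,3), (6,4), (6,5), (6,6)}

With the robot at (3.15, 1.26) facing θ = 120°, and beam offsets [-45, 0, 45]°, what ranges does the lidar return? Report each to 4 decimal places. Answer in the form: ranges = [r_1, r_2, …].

beam 1: φ=-45°, α=75°
  dir = (cos 75°, sin 75°) = (0.2588, 0.9659); from cell (3,1)
  next x-line at t=3.2841, next y-line at t=0.7661; Δt_x=3.8637, Δt_y=1.0353
    y: enter (3,2) at t=0.7661
    y: enter (3,3) at t=1.8014
    y: enter (3,4) at t=2.8367
    x: enter (4,4) at t=3.2841
    y: enter (4,5) at t=3.8719
    y: enter (4,6) at t=4.9072 ← occupied
  → r_1 = 4.9072
beam 2: φ=0°, α=120°
  dir = (cos 120°, sin 120°) = (-0.5000, 0.8660); from cell (3,1)
  next x-line at t=0.3000, next y-line at t=0.8545; Δt_x=2.0000, Δt_y=1.1547
    x: enter (2,1) at t=0.3000
    y: enter (2,2) at t=0.8545
    y: enter (2,3) at t=2.0092
    x: enter (1,3) at t=2.3000
    y: enter (1,4) at t=3.1639
    x: enter (0,4) at t=4.3000 ← occupied
  → r_2 = 4.3000
beam 3: φ=45°, α=165°
  dir = (cos 165°, sin 165°) = (-0.9659, 0.2588); from cell (3,1)
  next x-line at t=0.1553, next y-line at t=2.8591; Δt_x=1.0353, Δt_y=3.8637
    x: enter (2,1) at t=0.1553
    x: enter (1,1) at t=1.1906
    x: enter (0,1) at t=2.2258 ← occupied
  → r_3 = 2.2258

ranges = [4.9072, 4.3000, 2.2258]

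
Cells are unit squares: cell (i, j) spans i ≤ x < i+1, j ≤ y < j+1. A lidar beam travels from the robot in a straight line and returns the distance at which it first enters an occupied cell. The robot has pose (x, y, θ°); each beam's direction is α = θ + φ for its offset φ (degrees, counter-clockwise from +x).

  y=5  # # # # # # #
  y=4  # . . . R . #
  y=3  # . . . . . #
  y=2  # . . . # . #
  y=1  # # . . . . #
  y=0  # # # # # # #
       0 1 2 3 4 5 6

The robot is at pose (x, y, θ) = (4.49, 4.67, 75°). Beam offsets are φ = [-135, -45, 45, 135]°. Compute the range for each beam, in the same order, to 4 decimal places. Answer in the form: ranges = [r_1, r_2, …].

beam 1: φ=-135°, α=300°
  dir = (cos 300°, sin 300°) = (0.5000, -0.8660); from cell (4,4)
  next x-line at t=1.0200, next y-line at t=0.7736; Δt_x=2.0000, Δt_y=1.1547
    y: enter (4,3) at t=0.7736
    x: enter (5,3) at t=1.0200
    y: enter (5,2) at t=1.9283
    x: enter (6,2) at t=3.0200 ← occupied
  → r_1 = 3.0200
beam 2: φ=-45°, α=30°
  dir = (cos 30°, sin 30°) = (0.8660, 0.5000); from cell (4,4)
  next x-line at t=0.5889, next y-line at t=0.6600; Δt_x=1.1547, Δt_y=2.0000
    x: enter (5,4) at t=0.5889
    y: enter (5,5) at t=0.6600 ← occupied
  → r_2 = 0.6600
beam 3: φ=45°, α=120°
  dir = (cos 120°, sin 120°) = (-0.5000, 0.8660); from cell (4,4)
  next x-line at t=0.9800, next y-line at t=0.3811; Δt_x=2.0000, Δt_y=1.1547
    y: enter (4,5) at t=0.3811 ← occupied
  → r_3 = 0.3811
beam 4: φ=135°, α=210°
  dir = (cos 210°, sin 210°) = (-0.8660, -0.5000); from cell (4,4)
  next x-line at t=0.5658, next y-line at t=1.3400; Δt_x=1.1547, Δt_y=2.0000
    x: enter (3,4) at t=0.5658
    y: enter (3,3) at t=1.3400
    x: enter (2,3) at t=1.7205
    x: enter (1,3) at t=2.8752
    y: enter (1,2) at t=3.3400
    x: enter (0,2) at t=4.0299 ← occupied
  → r_4 = 4.0299

ranges = [3.0200, 0.6600, 0.3811, 4.0299]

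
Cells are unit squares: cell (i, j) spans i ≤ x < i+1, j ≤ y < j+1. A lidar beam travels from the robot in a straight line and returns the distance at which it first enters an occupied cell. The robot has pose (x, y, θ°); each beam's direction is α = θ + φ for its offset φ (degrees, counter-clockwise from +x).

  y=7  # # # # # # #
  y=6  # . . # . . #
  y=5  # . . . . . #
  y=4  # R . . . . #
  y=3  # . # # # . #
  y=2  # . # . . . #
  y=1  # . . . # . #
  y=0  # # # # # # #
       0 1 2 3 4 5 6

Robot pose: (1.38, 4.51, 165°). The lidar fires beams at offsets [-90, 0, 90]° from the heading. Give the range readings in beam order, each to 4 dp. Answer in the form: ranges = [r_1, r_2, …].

beam 1: φ=-90°, α=75°
  cosα=0.2588 sinα=0.9659 | (1,4) | tMaxX 2.3955 tMaxY 0.5073 | tΔX 3.8637 tΔY 1.0353
    t=0.5073 [y] (1,5)
    t=1.5426 [y] (1,6)
    t=2.3955 [x] (2,6)
    t=2.5778 [y] (2,7) — stop
  → r_1 = 2.5778
beam 2: φ=0°, α=165°
  cosα=-0.9659 sinα=0.2588 | (1,4) | tMaxX 0.3934 tMaxY 1.8932 | tΔX 1.0353 tΔY 3.8637
    t=0.3934 [x] (0,4) — stop
  → r_2 = 0.3934
beam 3: φ=90°, α=255°
  cosα=-0.2588 sinα=-0.9659 | (1,4) | tMaxX 1.4682 tMaxY 0.5280 | tΔX 3.8637 tΔY 1.0353
    t=0.5280 [y] (1,3)
    t=1.4682 [x] (0,3) — stop
  → r_3 = 1.4682

ranges = [2.5778, 0.3934, 1.4682]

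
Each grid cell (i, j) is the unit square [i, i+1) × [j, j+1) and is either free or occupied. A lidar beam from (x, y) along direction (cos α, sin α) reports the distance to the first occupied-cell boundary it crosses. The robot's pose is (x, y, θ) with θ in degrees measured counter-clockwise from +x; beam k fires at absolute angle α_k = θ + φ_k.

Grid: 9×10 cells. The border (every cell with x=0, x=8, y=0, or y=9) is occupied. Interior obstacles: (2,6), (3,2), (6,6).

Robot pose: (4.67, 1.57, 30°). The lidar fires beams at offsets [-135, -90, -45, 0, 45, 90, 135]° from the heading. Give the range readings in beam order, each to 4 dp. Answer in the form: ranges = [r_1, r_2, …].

beam 1: φ=-135°, α=255°
  dir = (cos 255°, sin 255°) = (-0.2588, -0.9659); from cell (4,1)
  next x-line at t=2.5887, next y-line at t=0.5901; Δt_x=3.8637, Δt_y=1.0353
    y: enter (4,0) at t=0.5901 ← occupied
  → r_1 = 0.5901
beam 2: φ=-90°, α=300°
  dir = (cos 300°, sin 300°) = (0.5000, -0.8660); from cell (4,1)
  next x-line at t=0.6600, next y-line at t=0.6582; Δt_x=2.0000, Δt_y=1.1547
    y: enter (4,0) at t=0.6582 ← occupied
  → r_2 = 0.6582
beam 3: φ=-45°, α=345°
  dir = (cos 345°, sin 345°) = (0.9659, -0.2588); from cell (4,1)
  next x-line at t=0.3416, next y-line at t=2.2023; Δt_x=1.0353, Δt_y=3.8637
    x: enter (5,1) at t=0.3416
    x: enter (6,1) at t=1.3769
    y: enter (6,0) at t=2.2023 ← occupied
  → r_3 = 2.2023
beam 4: φ=0°, α=30°
  dir = (cos 30°, sin 30°) = (0.8660, 0.5000); from cell (4,1)
  next x-line at t=0.3811, next y-line at t=0.8600; Δt_x=1.1547, Δt_y=2.0000
    x: enter (5,1) at t=0.3811
    y: enter (5,2) at t=0.8600
    x: enter (6,2) at t=1.5358
    x: enter (7,2) at t=2.6905
    y: enter (7,3) at t=2.8600
    x: enter (8,3) at t=3.8452 ← occupied
  → r_4 = 3.8452
beam 5: φ=45°, α=75°
  dir = (cos 75°, sin 75°) = (0.2588, 0.9659); from cell (4,1)
  next x-line at t=1.2750, next y-line at t=0.4452; Δt_x=3.8637, Δt_y=1.0353
    y: enter (4,2) at t=0.4452
    x: enter (5,2) at t=1.2750
    y: enter (5,3) at t=1.4804
    y: enter (5,4) at t=2.5157
    y: enter (5,5) at t=3.5510
    y: enter (5,6) at t=4.5863
    x: enter (6,6) at t=5.1387 ← occupied
  → r_5 = 5.1387
beam 6: φ=90°, α=120°
  dir = (cos 120°, sin 120°) = (-0.5000, 0.8660); from cell (4,1)
  next x-line at t=1.3400, next y-line at t=0.4965; Δt_x=2.0000, Δt_y=1.1547
    y: enter (4,2) at t=0.4965
    x: enter (3,2) at t=1.3400 ← occupied
  → r_6 = 1.3400
beam 7: φ=135°, α=165°
  dir = (cos 165°, sin 165°) = (-0.9659, 0.2588); from cell (4,1)
  next x-line at t=0.6936, next y-line at t=1.6614; Δt_x=1.0353, Δt_y=3.8637
    x: enter (3,1) at t=0.6936
    y: enter (3,2) at t=1.6614 ← occupied
  → r_7 = 1.6614

ranges = [0.5901, 0.6582, 2.2023, 3.8452, 5.1387, 1.3400, 1.6614]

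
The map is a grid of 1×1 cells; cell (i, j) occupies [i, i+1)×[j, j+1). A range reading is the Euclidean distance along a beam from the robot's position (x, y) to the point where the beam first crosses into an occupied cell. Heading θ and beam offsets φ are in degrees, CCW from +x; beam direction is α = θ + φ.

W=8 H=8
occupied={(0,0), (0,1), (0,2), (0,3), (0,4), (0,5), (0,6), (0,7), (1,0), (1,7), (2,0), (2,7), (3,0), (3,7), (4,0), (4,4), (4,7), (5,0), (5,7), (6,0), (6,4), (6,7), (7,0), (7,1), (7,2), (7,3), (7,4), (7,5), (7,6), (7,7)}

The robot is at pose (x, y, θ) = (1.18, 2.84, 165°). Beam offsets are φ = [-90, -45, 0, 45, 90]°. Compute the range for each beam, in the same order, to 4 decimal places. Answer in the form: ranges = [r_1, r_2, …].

beam 1: φ=-90°, α=75°
  d=(0.2588,0.9659)  start (1,2)  tX=3.1682 tY=0.1656  stride 1/|dx|=3.8637 1/|dy|=1.0353
    cross y-line → (1,3), t=0.1656
    cross y-line → (1,4), t=1.2009
    cross y-line → (1,5), t=2.2362
    cross x-line → (2,5), t=3.1682
    cross y-line → (2,6), t=3.2715
    cross y-line → (2,7), t=4.3067 (wall)
  → r_1 = 4.3067
beam 2: φ=-45°, α=120°
  d=(-0.5000,0.8660)  start (1,2)  tX=0.3600 tY=0.1848  stride 1/|dx|=2.0000 1/|dy|=1.1547
    cross y-line → (1,3), t=0.1848
    cross x-line → (0,3), t=0.3600 (wall)
  → r_2 = 0.3600
beam 3: φ=0°, α=165°
  d=(-0.9659,0.2588)  start (1,2)  tX=0.1863 tY=0.6182  stride 1/|dx|=1.0353 1/|dy|=3.8637
    cross x-line → (0,2), t=0.1863 (wall)
  → r_3 = 0.1863
beam 4: φ=45°, α=210°
  d=(-0.8660,-0.5000)  start (1,2)  tX=0.2078 tY=1.6800  stride 1/|dx|=1.1547 1/|dy|=2.0000
    cross x-line → (0,2), t=0.2078 (wall)
  → r_4 = 0.2078
beam 5: φ=90°, α=255°
  d=(-0.2588,-0.9659)  start (1,2)  tX=0.6955 tY=0.8696  stride 1/|dx|=3.8637 1/|dy|=1.0353
    cross x-line → (0,2), t=0.6955 (wall)
  → r_5 = 0.6955

ranges = [4.3067, 0.3600, 0.1863, 0.2078, 0.6955]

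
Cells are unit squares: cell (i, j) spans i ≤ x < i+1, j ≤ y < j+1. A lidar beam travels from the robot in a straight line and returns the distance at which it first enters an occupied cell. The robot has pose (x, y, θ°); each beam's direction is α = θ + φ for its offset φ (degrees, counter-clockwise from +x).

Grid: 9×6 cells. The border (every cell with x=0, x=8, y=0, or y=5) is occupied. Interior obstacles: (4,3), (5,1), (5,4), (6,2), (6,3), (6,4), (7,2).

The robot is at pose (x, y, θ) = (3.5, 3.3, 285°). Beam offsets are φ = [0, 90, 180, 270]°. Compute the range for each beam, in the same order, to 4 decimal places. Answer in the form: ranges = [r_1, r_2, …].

beam 1: φ=0°, α=285°
  direction (0.2588, -0.9659); cell (3,3); t to first gridline: x 1.9319, y 0.3106 (then +3.8637 / +1.0353)
    (3,2) via y @ 0.3106
    (3,1) via y @ 1.3459
    (4,1) via x @ 1.9319
    (4,0) via y @ 2.3811  # hit
  → r_1 = 2.3811
beam 2: φ=90°, α=15°
  direction (0.9659, 0.2588); cell (3,3); t to first gridline: x 0.5176, y 2.7046 (then +1.0353 / +3.8637)
    (4,3) via x @ 0.5176  # hit
  → r_2 = 0.5176
beam 3: φ=180°, α=105°
  direction (-0.2588, 0.9659); cell (3,3); t to first gridline: x 1.9319, y 0.7247 (then +3.8637 / +1.0353)
    (3,4) via y @ 0.7247
    (3,5) via y @ 1.7600  # hit
  → r_3 = 1.7600
beam 4: φ=270°, α=195°
  direction (-0.9659, -0.2588); cell (3,3); t to first gridline: x 0.5176, y 1.1591 (then +1.0353 / +3.8637)
    (2,3) via x @ 0.5176
    (2,2) via y @ 1.1591
    (1,2) via x @ 1.5529
    (0,2) via x @ 2.5882  # hit
  → r_4 = 2.5882

ranges = [2.3811, 0.5176, 1.7600, 2.5882]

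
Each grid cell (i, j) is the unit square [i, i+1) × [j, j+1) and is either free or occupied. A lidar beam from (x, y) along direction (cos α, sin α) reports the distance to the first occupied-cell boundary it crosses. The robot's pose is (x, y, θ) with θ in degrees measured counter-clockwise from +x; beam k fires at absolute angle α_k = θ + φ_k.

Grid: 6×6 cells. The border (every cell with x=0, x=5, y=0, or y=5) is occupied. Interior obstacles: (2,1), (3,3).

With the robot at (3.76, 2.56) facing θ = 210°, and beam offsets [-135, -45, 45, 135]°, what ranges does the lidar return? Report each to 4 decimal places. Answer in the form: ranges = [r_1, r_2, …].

ranges = [0.4555, 2.8574, 1.6150, 1.2837]

beam 1: φ=-135°, α=75°
  direction (0.2588, 0.9659); cell (3,2); t to first gridline: x 0.9273, y 0.4555 (then +3.8637 / +1.0353)
    (3,3) via y @ 0.4555  # hit
  → r_1 = 0.4555
beam 2: φ=-45°, α=165°
  direction (-0.9659, 0.2588); cell (3,2); t to first gridline: x 0.7868, y 1.7000 (then +1.0353 / +3.8637)
    (2,2) via x @ 0.7868
    (2,3) via y @ 1.7000
    (1,3) via x @ 1.8221
    (0,3) via x @ 2.8574  # hit
  → r_2 = 2.8574
beam 3: φ=45°, α=255°
  direction (-0.2588, -0.9659); cell (3,2); t to first gridline: x 2.9364, y 0.5798 (then +3.8637 / +1.0353)
    (3,1) via y @ 0.5798
    (3,0) via y @ 1.6150  # hit
  → r_3 = 1.6150
beam 4: φ=135°, α=345°
  direction (0.9659, -0.2588); cell (3,2); t to first gridline: x 0.2485, y 2.1637 (then +1.0353 / +3.8637)
    (4,2) via x @ 0.2485
    (5,2) via x @ 1.2837  # hit
  → r_4 = 1.2837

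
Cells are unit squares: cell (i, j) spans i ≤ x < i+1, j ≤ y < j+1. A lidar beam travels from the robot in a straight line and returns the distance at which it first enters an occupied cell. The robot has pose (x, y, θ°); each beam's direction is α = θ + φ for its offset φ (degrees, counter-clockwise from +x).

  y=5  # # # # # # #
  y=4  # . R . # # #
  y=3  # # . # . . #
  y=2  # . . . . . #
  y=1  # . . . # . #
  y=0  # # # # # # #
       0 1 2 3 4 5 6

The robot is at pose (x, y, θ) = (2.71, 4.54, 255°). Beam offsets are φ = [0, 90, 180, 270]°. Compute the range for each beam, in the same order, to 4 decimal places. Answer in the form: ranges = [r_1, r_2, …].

ranges = [3.6649, 1.3355, 0.4762, 1.7703]

beam 1: φ=0°, α=255°
  direction (-0.2588, -0.9659); cell (2,4); t to first gridline: x 2.7432, y 0.5590 (then +3.8637 / +1.0353)
    (2,3) via y @ 0.5590
    (2,2) via y @ 1.5943
    (2,1) via y @ 2.6296
    (1,1) via x @ 2.7432
    (1,0) via y @ 3.6649  # hit
  → r_1 = 3.6649
beam 2: φ=90°, α=345°
  direction (0.9659, -0.2588); cell (2,4); t to first gridline: x 0.3002, y 2.0864 (then +1.0353 / +3.8637)
    (3,4) via x @ 0.3002
    (4,4) via x @ 1.3355  # hit
  → r_2 = 1.3355
beam 3: φ=180°, α=75°
  direction (0.2588, 0.9659); cell (2,4); t to first gridline: x 1.1205, y 0.4762 (then +3.8637 / +1.0353)
    (2,5) via y @ 0.4762  # hit
  → r_3 = 0.4762
beam 4: φ=270°, α=165°
  direction (-0.9659, 0.2588); cell (2,4); t to first gridline: x 0.7350, y 1.7773 (then +1.0353 / +3.8637)
    (1,4) via x @ 0.7350
    (0,4) via x @ 1.7703  # hit
  → r_4 = 1.7703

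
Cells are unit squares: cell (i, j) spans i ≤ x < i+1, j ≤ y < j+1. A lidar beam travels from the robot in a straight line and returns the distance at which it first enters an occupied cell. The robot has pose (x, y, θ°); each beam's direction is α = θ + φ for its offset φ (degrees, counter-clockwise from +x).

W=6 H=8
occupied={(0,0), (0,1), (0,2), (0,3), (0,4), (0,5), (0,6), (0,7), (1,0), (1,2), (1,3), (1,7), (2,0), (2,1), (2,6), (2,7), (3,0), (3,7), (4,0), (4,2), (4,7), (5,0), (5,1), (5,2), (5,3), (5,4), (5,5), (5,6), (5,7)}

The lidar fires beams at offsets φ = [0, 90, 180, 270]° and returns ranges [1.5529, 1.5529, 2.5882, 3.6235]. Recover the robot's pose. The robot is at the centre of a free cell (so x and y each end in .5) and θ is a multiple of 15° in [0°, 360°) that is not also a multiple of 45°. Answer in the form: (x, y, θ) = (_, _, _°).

(x, y, θ) = (3.5, 5.5, 345°)

Enumerate (i+0.5, j+0.5, θ) over the 19 free cells and 16 admissible headings. For each, cast all 4 beams and compare to the given ranges.
  (2.5, 2.5, 240°): beam 1 = 0.5774 ≠ 1.5529 ✗
  (3.5, 5.5, 60°): beam 1 = 1.7321 ≠ 1.5529 ✗
  (2.5, 3.5, 105°): beam 1 = 3.6235 ≠ 1.5529 ✗
  (3.5, 1.5, 300°): beam 1 = 0.5774 ≠ 1.5529 ✗
  …
  (3.5, 5.5, 345°): r_1=1.5529, r_2=1.5529, r_3=2.5882, r_4=3.6235 — all match ✓
No second candidate reproduces the full scan.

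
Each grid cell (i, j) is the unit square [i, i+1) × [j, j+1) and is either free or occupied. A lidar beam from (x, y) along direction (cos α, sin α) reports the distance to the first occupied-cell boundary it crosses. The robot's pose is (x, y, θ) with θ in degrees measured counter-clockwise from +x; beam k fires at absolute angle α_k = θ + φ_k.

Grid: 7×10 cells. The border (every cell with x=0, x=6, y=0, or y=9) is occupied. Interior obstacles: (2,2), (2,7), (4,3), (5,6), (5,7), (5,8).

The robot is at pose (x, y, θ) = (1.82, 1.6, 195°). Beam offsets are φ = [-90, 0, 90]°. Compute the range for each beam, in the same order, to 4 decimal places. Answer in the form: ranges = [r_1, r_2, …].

beam 1: φ=-90°, α=105°
  dir = (cos 105°, sin 105°) = (-0.2588, 0.9659); from cell (1,1)
  next x-line at t=3.1682, next y-line at t=0.4141; Δt_x=3.8637, Δt_y=1.0353
    y: enter (1,2) at t=0.4141
    y: enter (1,3) at t=1.4494
    y: enter (1,4) at t=2.4847
    x: enter (0,4) at t=3.1682 ← occupied
  → r_1 = 3.1682
beam 2: φ=0°, α=195°
  dir = (cos 195°, sin 195°) = (-0.9659, -0.2588); from cell (1,1)
  next x-line at t=0.8489, next y-line at t=2.3182; Δt_x=1.0353, Δt_y=3.8637
    x: enter (0,1) at t=0.8489 ← occupied
  → r_2 = 0.8489
beam 3: φ=90°, α=285°
  dir = (cos 285°, sin 285°) = (0.2588, -0.9659); from cell (1,1)
  next x-line at t=0.6955, next y-line at t=0.6212; Δt_x=3.8637, Δt_y=1.0353
    y: enter (1,0) at t=0.6212 ← occupied
  → r_3 = 0.6212

ranges = [3.1682, 0.8489, 0.6212]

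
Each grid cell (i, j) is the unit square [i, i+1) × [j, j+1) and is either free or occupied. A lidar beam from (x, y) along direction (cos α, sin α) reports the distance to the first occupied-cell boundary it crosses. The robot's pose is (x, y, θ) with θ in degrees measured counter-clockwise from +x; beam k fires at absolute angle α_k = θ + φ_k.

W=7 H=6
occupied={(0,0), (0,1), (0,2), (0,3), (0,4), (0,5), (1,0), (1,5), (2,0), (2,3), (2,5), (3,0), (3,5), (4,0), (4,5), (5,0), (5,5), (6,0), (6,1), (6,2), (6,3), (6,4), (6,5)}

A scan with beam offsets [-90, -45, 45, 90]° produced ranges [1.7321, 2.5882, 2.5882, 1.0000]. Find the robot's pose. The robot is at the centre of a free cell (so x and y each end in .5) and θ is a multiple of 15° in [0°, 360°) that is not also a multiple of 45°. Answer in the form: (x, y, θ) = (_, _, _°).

Candidates: 19 free-cell centres × 16 headings = 304 poses. Raycast each; keep the one whose scan matches to 4 dp.
  (2.5, 2.5, 165°): beam 1 = 0.5176 ≠ 1.7321 ✗
  (2.5, 1.5, 30°): beam 1 = 0.5774 ≠ 1.7321 ✗
  (4.5, 4.5, 330°): beam 1 = 4.0415 ≠ 1.7321 ✗
  (1.5, 3.5, 30°): beam 1 = 2.8868 ≠ 1.7321 ✗
  …
  (3.5, 2.5, 30°): r_1=1.7321, r_2=2.5882, r_3=2.5882, r_4=1.0000 — all match ✓
Unique over the lattice → pose = (3.5, 2.5, 30°).

(x, y, θ) = (3.5, 2.5, 30°)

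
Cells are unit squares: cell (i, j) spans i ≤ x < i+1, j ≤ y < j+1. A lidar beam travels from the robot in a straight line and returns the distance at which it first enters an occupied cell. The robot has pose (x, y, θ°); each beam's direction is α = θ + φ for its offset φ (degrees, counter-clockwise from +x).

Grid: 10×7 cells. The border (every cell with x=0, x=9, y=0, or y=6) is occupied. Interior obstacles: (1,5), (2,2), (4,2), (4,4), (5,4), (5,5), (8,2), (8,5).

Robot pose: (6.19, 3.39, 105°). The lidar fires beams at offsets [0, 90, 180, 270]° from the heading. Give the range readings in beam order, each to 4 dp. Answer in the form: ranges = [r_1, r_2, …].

beam 1: φ=0°, α=105°
  dir = (cos 105°, sin 105°) = (-0.2588, 0.9659); from cell (6,3)
  next x-line at t=0.7341, next y-line at t=0.6315; Δt_x=3.8637, Δt_y=1.0353
    y: enter (6,4) at t=0.6315
    x: enter (5,4) at t=0.7341 ← occupied
  → r_1 = 0.7341
beam 2: φ=90°, α=195°
  dir = (cos 195°, sin 195°) = (-0.9659, -0.2588); from cell (6,3)
  next x-line at t=0.1967, next y-line at t=1.5068; Δt_x=1.0353, Δt_y=3.8637
    x: enter (5,3) at t=0.1967
    x: enter (4,3) at t=1.2320
    y: enter (4,2) at t=1.5068 ← occupied
  → r_2 = 1.5068
beam 3: φ=180°, α=285°
  dir = (cos 285°, sin 285°) = (0.2588, -0.9659); from cell (6,3)
  next x-line at t=3.1296, next y-line at t=0.4038; Δt_x=3.8637, Δt_y=1.0353
    y: enter (6,2) at t=0.4038
    y: enter (6,1) at t=1.4390
    y: enter (6,0) at t=2.4743 ← occupied
  → r_3 = 2.4743
beam 4: φ=270°, α=15°
  dir = (cos 15°, sin 15°) = (0.9659, 0.2588); from cell (6,3)
  next x-line at t=0.8386, next y-line at t=2.3569; Δt_x=1.0353, Δt_y=3.8637
    x: enter (7,3) at t=0.8386
    x: enter (8,3) at t=1.8738
    y: enter (8,4) at t=2.3569
    x: enter (9,4) at t=2.9091 ← occupied
  → r_4 = 2.9091

ranges = [0.7341, 1.5068, 2.4743, 2.9091]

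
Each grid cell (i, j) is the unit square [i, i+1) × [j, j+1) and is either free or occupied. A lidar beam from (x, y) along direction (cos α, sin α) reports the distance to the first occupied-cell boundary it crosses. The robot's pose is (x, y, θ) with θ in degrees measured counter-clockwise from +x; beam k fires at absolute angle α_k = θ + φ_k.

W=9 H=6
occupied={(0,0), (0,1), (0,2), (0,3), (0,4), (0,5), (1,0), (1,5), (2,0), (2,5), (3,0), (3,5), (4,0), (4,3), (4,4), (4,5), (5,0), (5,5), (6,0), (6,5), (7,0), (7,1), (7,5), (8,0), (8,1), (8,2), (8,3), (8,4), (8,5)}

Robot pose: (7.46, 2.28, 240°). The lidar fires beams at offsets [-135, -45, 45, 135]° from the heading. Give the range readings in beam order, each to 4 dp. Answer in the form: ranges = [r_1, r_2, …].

beam 1: φ=-135°, α=105°
  d=(-0.2588,0.9659)  start (7,2)  tX=1.7773 tY=0.7454  stride 1/|dx|=3.8637 1/|dy|=1.0353
    cross y-line → (7,3), t=0.7454
    cross x-line → (6,3), t=1.7773
    cross y-line → (6,4), t=1.7807
    cross y-line → (6,5), t=2.8160 (wall)
  → r_1 = 2.8160
beam 2: φ=-45°, α=195°
  d=(-0.9659,-0.2588)  start (7,2)  tX=0.4762 tY=1.0818  stride 1/|dx|=1.0353 1/|dy|=3.8637
    cross x-line → (6,2), t=0.4762
    cross y-line → (6,1), t=1.0818
    cross x-line → (5,1), t=1.5115
    cross x-line → (4,1), t=2.5468
    cross x-line → (3,1), t=3.5821
    cross x-line → (2,1), t=4.6173
    cross y-line → (2,0), t=4.9455 (wall)
  → r_2 = 4.9455
beam 3: φ=45°, α=285°
  d=(0.2588,-0.9659)  start (7,2)  tX=2.0864 tY=0.2899  stride 1/|dx|=3.8637 1/|dy|=1.0353
    cross y-line → (7,1), t=0.2899 (wall)
  → r_3 = 0.2899
beam 4: φ=135°, α=15°
  d=(0.9659,0.2588)  start (7,2)  tX=0.5590 tY=2.7819  stride 1/|dx|=1.0353 1/|dy|=3.8637
    cross x-line → (8,2), t=0.5590 (wall)
  → r_4 = 0.5590

ranges = [2.8160, 4.9455, 0.2899, 0.5590]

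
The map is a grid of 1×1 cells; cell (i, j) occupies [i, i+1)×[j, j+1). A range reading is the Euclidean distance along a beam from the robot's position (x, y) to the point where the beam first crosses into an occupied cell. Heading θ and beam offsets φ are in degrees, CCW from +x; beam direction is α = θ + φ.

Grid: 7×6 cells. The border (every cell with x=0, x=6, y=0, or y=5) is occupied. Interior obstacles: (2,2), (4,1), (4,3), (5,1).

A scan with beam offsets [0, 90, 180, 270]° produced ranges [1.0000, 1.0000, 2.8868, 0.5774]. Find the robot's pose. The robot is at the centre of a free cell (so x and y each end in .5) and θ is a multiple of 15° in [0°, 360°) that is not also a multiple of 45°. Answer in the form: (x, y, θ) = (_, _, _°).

Candidates: 16 free-cell centres × 16 headings = 256 poses. Raycast each; keep the one whose scan matches to 4 dp.
  (1.5, 1.5, 210°): beam 1 = 0.5774 ≠ 1.0000 ✗
  (3.5, 4.5, 285°): beam 1 = 2.5882 ≠ 1.0000 ✗
  (4.5, 2.5, 15°): beam 1 = 1.5529 ≠ 1.0000 ✗
  (3.5, 1.5, 300°): beam 1 = 0.5774 ≠ 1.0000 ✗
  (2.5, 3.5, 330°): beam 1 = 3.0000 ≠ 1.0000 ✗
  …
  (3.5, 2.5, 300°): r_1=1.0000, r_2=1.0000, r_3=2.8868, r_4=0.5774 — all match ✓
Unique over the lattice → pose = (3.5, 2.5, 300°).

(x, y, θ) = (3.5, 2.5, 300°)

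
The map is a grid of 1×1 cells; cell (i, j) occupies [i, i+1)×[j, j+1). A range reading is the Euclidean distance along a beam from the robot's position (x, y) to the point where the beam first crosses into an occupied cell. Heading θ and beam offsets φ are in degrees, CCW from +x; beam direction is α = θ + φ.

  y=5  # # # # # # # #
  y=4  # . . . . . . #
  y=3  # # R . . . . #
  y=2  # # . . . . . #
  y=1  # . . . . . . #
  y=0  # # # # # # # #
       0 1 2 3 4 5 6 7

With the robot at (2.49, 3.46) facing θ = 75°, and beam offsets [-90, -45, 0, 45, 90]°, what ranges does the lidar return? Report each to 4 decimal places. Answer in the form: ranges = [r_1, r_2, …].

ranges = [4.6691, 3.0800, 1.5943, 1.7782, 0.5073]

beam 1: φ=-90°, α=345°
  d=(0.9659,-0.2588)  start (2,3)  tX=0.5280 tY=1.7773  stride 1/|dx|=1.0353 1/|dy|=3.8637
    cross x-line → (3,3), t=0.5280
    cross x-line → (4,3), t=1.5633
    cross y-line → (4,2), t=1.7773
    cross x-line → (5,2), t=2.5985
    cross x-line → (6,2), t=3.6338
    cross x-line → (7,2), t=4.6691 (wall)
  → r_1 = 4.6691
beam 2: φ=-45°, α=30°
  d=(0.8660,0.5000)  start (2,3)  tX=0.5889 tY=1.0800  stride 1/|dx|=1.1547 1/|dy|=2.0000
    cross x-line → (3,3), t=0.5889
    cross y-line → (3,4), t=1.0800
    cross x-line → (4,4), t=1.7436
    cross x-line → (5,4), t=2.8983
    cross y-line → (5,5), t=3.0800 (wall)
  → r_2 = 3.0800
beam 3: φ=0°, α=75°
  d=(0.2588,0.9659)  start (2,3)  tX=1.9705 tY=0.5590  stride 1/|dx|=3.8637 1/|dy|=1.0353
    cross y-line → (2,4), t=0.5590
    cross y-line → (2,5), t=1.5943 (wall)
  → r_3 = 1.5943
beam 4: φ=45°, α=120°
  d=(-0.5000,0.8660)  start (2,3)  tX=0.9800 tY=0.6235  stride 1/|dx|=2.0000 1/|dy|=1.1547
    cross y-line → (2,4), t=0.6235
    cross x-line → (1,4), t=0.9800
    cross y-line → (1,5), t=1.7782 (wall)
  → r_4 = 1.7782
beam 5: φ=90°, α=165°
  d=(-0.9659,0.2588)  start (2,3)  tX=0.5073 tY=2.0864  stride 1/|dx|=1.0353 1/|dy|=3.8637
    cross x-line → (1,3), t=0.5073 (wall)
  → r_5 = 0.5073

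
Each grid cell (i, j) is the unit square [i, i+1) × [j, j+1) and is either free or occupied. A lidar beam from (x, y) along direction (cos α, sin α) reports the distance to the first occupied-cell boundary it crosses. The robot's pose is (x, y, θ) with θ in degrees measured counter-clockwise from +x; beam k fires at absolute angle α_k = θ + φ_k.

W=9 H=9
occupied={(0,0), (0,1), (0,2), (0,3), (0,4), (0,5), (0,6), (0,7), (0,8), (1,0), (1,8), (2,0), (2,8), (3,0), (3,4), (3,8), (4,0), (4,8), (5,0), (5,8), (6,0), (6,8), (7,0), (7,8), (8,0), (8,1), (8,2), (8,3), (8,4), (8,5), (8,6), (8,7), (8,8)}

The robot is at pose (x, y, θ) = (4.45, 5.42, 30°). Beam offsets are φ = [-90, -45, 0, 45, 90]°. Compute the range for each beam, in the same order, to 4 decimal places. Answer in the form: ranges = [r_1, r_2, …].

ranges = [5.1038, 3.6752, 4.0992, 2.6710, 2.9791]

beam 1: φ=-90°, α=300°
  cosα=0.5000 sinα=-0.8660 | (4,5) | tMaxX 1.1000 tMaxY 0.4850 | tΔX 2.0000 tΔY 1.1547
    t=0.4850 [y] (4,4)
    t=1.1000 [x] (5,4)
    t=1.6397 [y] (5,3)
    t=2.7944 [y] (5,2)
    t=3.1000 [x] (6,2)
    t=3.9491 [y] (6,1)
    t=5.1000 [x] (7,1)
    t=5.1038 [y] (7,0) — stop
  → r_1 = 5.1038
beam 2: φ=-45°, α=345°
  cosα=0.9659 sinα=-0.2588 | (4,5) | tMaxX 0.5694 tMaxY 1.6228 | tΔX 1.0353 tΔY 3.8637
    t=0.5694 [x] (5,5)
    t=1.6047 [x] (6,5)
    t=1.6228 [y] (6,4)
    t=2.6400 [x] (7,4)
    t=3.6752 [x] (8,4) — stop
  → r_2 = 3.6752
beam 3: φ=0°, α=30°
  cosα=0.8660 sinα=0.5000 | (4,5) | tMaxX 0.6351 tMaxY 1.1600 | tΔX 1.1547 tΔY 2.0000
    t=0.6351 [x] (5,5)
    t=1.1600 [y] (5,6)
    t=1.7898 [x] (6,6)
    t=2.9445 [x] (7,6)
    t=3.1600 [y] (7,7)
    t=4.0992 [x] (8,7) — stop
  → r_3 = 4.0992
beam 4: φ=45°, α=75°
  cosα=0.2588 sinα=0.9659 | (4,5) | tMaxX 2.1250 tMaxY 0.6005 | tΔX 3.8637 tΔY 1.0353
    t=0.6005 [y] (4,6)
    t=1.6357 [y] (4,7)
    t=2.1250 [x] (5,7)
    t=2.6710 [y] (5,8) — stop
  → r_4 = 2.6710
beam 5: φ=90°, α=120°
  cosα=-0.5000 sinα=0.8660 | (4,5) | tMaxX 0.9000 tMaxY 0.6697 | tΔX 2.0000 tΔY 1.1547
    t=0.6697 [y] (4,6)
    t=0.9000 [x] (3,6)
    t=1.8244 [y] (3,7)
    t=2.9000 [x] (2,7)
    t=2.9791 [y] (2,8) — stop
  → r_5 = 2.9791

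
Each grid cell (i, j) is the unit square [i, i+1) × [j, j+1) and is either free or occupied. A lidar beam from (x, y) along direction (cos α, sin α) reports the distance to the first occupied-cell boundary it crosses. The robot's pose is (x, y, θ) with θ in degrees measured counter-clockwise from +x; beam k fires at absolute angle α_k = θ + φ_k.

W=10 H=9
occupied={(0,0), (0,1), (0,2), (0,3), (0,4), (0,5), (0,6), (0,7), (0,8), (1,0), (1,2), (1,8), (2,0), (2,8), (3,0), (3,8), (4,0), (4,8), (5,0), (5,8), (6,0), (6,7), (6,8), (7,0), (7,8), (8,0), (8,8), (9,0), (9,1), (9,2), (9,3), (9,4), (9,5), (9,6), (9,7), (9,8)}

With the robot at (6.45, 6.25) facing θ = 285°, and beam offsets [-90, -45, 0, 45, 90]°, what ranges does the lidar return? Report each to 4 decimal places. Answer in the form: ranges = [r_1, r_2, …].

beam 1: φ=-90°, α=195°
  direction (-0.9659, -0.2588); cell (6,6); t to first gridline: x 0.4659, y 0.9659 (then +1.0353 / +3.8637)
    (5,6) via x @ 0.4659
    (5,5) via y @ 0.9659
    (4,5) via x @ 1.5012
    (3,5) via x @ 2.5364
    (2,5) via x @ 3.5717
    (1,5) via x @ 4.6070
    (1,4) via y @ 4.8296
    (0,4) via x @ 5.6423  # hit
  → r_1 = 5.6423
beam 2: φ=-45°, α=240°
  direction (-0.5000, -0.8660); cell (6,6); t to first gridline: x 0.9000, y 0.2887 (then +2.0000 / +1.1547)
    (6,5) via y @ 0.2887
    (5,5) via x @ 0.9000
    (5,4) via y @ 1.4434
    (5,3) via y @ 2.5981
    (4,3) via x @ 2.9000
    (4,2) via y @ 3.7528
    (3,2) via x @ 4.9000
    (3,1) via y @ 4.9075
    (3,0) via y @ 6.0622  # hit
  → r_2 = 6.0622
beam 3: φ=0°, α=285°
  direction (0.2588, -0.9659); cell (6,6); t to first gridline: x 2.1250, y 0.2588 (then +3.8637 / +1.0353)
    (6,5) via y @ 0.2588
    (6,4) via y @ 1.2941
    (7,4) via x @ 2.1250
    (7,3) via y @ 2.3294
    (7,2) via y @ 3.3646
    (7,1) via y @ 4.3999
    (7,0) via y @ 5.4352  # hit
  → r_3 = 5.4352
beam 4: φ=45°, α=330°
  direction (0.8660, -0.5000); cell (6,6); t to first gridline: x 0.6351, y 0.5000 (then +1.1547 / +2.0000)
    (6,5) via y @ 0.5000
    (7,5) via x @ 0.6351
    (8,5) via x @ 1.7898
    (8,4) via y @ 2.5000
    (9,4) via x @ 2.9445  # hit
  → r_4 = 2.9445
beam 5: φ=90°, α=15°
  direction (0.9659, 0.2588); cell (6,6); t to first gridline: x 0.5694, y 2.8978 (then +1.0353 / +3.8637)
    (7,6) via x @ 0.5694
    (8,6) via x @ 1.6047
    (9,6) via x @ 2.6400  # hit
  → r_5 = 2.6400

ranges = [5.6423, 6.0622, 5.4352, 2.9445, 2.6400]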